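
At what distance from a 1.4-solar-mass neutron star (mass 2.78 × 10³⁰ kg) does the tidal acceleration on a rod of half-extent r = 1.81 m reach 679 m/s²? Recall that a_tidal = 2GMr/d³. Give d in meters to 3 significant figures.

9.96 × 10⁵ m

2GMr/d³ = a_tidal  ⇒  d = (2GMr / a_tidal)^(1/3)
d = (2 × 6.674×10⁻¹¹ × (2.78 × 10³⁰) × (1.81) / (679))^(1/3)
  = 9.96 × 10⁵ m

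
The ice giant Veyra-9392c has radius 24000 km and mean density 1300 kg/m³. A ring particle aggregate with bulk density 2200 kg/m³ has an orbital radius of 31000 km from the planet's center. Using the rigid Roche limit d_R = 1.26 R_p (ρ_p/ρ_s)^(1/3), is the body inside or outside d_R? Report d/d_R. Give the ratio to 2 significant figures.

d_R = 1.26 × (24000 km) × (1300/2200)^(1/3) = 25380 km
d/d_R = (31000) / (25380) = 1.2
Since d/d_R > 1, the body is outside the Roche limit.

outside; d/d_R ≈ 1.2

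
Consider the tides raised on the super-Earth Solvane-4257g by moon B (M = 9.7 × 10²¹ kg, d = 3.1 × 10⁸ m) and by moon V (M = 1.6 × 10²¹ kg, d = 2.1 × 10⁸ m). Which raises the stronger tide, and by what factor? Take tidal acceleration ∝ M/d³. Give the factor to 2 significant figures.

Moon B, by a factor of ≈ 1.9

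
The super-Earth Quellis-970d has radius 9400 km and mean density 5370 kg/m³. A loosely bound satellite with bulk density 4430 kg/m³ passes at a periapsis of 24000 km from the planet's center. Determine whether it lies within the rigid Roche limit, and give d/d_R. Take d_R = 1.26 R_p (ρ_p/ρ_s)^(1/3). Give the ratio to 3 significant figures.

d_R = 1.26 × (9400 km) × (5370/4430)^(1/3) = 12630 km
d/d_R = (24000) / (12630) = 1.90
Since d/d_R > 1, the body is outside the Roche limit.

outside; d/d_R ≈ 1.90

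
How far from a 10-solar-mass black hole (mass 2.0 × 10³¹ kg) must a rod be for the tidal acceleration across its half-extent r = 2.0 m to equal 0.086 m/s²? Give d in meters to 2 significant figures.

2GMr/d³ = a_tidal  ⇒  d = (2GMr / a_tidal)^(1/3)
d = (2 × 6.674×10⁻¹¹ × (2.0 × 10³¹) × (2.0) / (0.086))^(1/3)
  = 4.0 × 10⁷ m

4.0 × 10⁷ m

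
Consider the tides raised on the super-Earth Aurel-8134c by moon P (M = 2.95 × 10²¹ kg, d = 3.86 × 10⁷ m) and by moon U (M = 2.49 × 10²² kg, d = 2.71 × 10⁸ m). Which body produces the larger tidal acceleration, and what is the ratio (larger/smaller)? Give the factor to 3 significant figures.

Compare M/d³ for the two perturbers:
Moon P: (2.95 × 10²¹) / (3.86 × 10⁷)³ = 5.129 × 10⁻²
Moon U: (2.49 × 10²²) / (2.71 × 10⁸)³ = 1.251 × 10⁻³
Ratio (larger/smaller) = 41.0

Moon P, by a factor of ≈ 41.0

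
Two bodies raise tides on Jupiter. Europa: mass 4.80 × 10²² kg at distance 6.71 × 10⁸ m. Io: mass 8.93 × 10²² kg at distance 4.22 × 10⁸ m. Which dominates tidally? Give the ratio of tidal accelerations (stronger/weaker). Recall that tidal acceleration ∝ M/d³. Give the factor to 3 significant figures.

Tidal acceleration ∝ M/d³, so compare M/d³ for each.
Europa: (4.80 × 10²²) / (6.71 × 10⁸)³ = 1.589 × 10⁻⁴
Io: (8.93 × 10²²) / (4.22 × 10⁸)³ = 1.188 × 10⁻³
Ratio (larger/smaller) = 7.48

Io, by a factor of ≈ 7.48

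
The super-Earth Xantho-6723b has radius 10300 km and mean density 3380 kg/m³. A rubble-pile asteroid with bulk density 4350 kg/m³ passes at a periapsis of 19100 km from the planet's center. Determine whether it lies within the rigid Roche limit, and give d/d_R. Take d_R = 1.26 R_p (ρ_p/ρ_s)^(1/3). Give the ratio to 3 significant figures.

d_R = 1.26 × (10300 km) × (3380/4350)^(1/3) = 11930 km
d/d_R = (19100) / (11930) = 1.60
Since d/d_R > 1, the body is outside the Roche limit.

outside; d/d_R ≈ 1.60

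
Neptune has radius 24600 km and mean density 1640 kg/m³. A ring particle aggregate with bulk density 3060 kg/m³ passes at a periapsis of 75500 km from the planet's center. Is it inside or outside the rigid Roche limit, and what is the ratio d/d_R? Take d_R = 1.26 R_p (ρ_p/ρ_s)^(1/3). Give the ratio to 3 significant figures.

d_R = 1.26 × (24600 km) × (1640/3060)^(1/3) = 25180 km
d/d_R = (75500) / (25180) = 3.00
Since d/d_R > 1, the body is outside the Roche limit.

outside; d/d_R ≈ 3.00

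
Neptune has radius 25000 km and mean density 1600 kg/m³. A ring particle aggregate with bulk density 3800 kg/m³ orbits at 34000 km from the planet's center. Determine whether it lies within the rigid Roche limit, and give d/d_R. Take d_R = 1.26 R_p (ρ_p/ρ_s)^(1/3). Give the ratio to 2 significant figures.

d_R = 1.26 × (25000 km) × (1600/3800)^(1/3) = 23610 km
d/d_R = (34000) / (23610) = 1.4
Since d/d_R > 1, the body is outside the Roche limit.

outside; d/d_R ≈ 1.4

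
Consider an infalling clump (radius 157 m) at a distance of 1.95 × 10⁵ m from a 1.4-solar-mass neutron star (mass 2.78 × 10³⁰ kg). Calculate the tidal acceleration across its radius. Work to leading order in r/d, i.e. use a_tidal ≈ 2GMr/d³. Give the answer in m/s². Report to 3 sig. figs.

Δg = 2GMr/d³
   = 2 × (6.674 × 10⁻¹¹) × (2.78 × 10³⁰) × (157) / (1.95 × 10⁵)³
   = 7.86 × 10⁶ m/s²

7.86 × 10⁶ m/s²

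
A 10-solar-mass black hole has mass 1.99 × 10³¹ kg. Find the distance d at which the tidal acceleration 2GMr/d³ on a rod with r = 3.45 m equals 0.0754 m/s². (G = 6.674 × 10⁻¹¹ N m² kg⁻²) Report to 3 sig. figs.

4.95 × 10⁷ m

2GMr/d³ = a_tidal  ⇒  d = (2GMr / a_tidal)^(1/3)
d = (2 × 6.674×10⁻¹¹ × (1.99 × 10³¹) × (3.45) / (0.0754))^(1/3)
  = 4.95 × 10⁷ m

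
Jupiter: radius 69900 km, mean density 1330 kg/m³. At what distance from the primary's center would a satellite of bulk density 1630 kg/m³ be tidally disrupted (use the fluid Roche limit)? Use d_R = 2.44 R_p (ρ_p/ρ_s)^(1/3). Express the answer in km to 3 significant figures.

1.59 × 10⁵ km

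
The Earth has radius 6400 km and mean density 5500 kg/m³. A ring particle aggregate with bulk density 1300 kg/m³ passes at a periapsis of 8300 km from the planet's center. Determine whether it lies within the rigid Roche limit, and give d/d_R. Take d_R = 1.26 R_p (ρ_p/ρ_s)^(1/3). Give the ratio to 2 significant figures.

d_R = 1.26 × (6400 km) × (5500/1300)^(1/3) = 13040 km
d/d_R = (8300) / (13040) = 0.64
Since d/d_R < 1, the body is inside the Roche limit.

inside; d/d_R ≈ 0.64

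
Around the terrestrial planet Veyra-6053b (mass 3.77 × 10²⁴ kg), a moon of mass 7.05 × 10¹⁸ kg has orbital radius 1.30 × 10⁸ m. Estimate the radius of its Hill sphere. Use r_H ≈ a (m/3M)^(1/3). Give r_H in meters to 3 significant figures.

r_H ≈ a (m/3M)^(1/3)
    = (1.30 × 10⁸) × (7.05 × 10¹⁸ / (3 × 3.77 × 10²⁴))^(1/3)
    = 1.11 × 10⁶ m

1.11 × 10⁶ m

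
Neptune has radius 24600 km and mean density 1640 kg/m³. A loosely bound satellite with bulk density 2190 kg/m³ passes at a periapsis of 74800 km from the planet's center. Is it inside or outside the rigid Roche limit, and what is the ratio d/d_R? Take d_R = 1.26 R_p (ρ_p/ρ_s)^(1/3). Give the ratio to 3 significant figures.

d_R = 1.26 × (24600 km) × (1640/2190)^(1/3) = 28150 km
d/d_R = (74800) / (28150) = 2.66
Since d/d_R > 1, the body is outside the Roche limit.

outside; d/d_R ≈ 2.66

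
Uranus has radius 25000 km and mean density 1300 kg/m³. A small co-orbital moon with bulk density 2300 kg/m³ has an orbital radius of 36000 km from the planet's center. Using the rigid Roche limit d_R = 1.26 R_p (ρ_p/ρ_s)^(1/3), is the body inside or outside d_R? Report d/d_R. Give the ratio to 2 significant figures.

d_R = 1.26 × (25000 km) × (1300/2300)^(1/3) = 26040 km
d/d_R = (36000) / (26040) = 1.4
Since d/d_R > 1, the body is outside the Roche limit.

outside; d/d_R ≈ 1.4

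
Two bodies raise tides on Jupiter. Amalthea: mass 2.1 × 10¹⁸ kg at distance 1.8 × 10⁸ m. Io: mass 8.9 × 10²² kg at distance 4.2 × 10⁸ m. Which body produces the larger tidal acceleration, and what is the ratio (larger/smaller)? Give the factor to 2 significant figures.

Io, by a factor of ≈ 3300

Compare M/d³ for the two perturbers:
Amalthea: (2.1 × 10¹⁸) / (1.8 × 10⁸)³ = 3.601 × 10⁻⁷
Io: (8.9 × 10²²) / (4.2 × 10⁸)³ = 1.201 × 10⁻³
Ratio (larger/smaller) = 3300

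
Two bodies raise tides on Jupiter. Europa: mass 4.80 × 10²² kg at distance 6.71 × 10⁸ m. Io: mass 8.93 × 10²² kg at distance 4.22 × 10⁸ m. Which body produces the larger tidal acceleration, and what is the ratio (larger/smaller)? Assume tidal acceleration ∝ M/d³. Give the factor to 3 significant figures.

Tidal stretch scales as M/d³; compute that for each body.
Europa: (4.80 × 10²²) / (6.71 × 10⁸)³ = 1.589 × 10⁻⁴
Io: (8.93 × 10²²) / (4.22 × 10⁸)³ = 1.188 × 10⁻³
Ratio (larger/smaller) = 7.48

Io, by a factor of ≈ 7.48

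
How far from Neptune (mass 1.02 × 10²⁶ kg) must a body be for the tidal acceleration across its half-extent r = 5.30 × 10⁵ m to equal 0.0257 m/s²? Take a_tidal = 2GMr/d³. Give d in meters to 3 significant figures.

2GMr/d³ = a_tidal  ⇒  d = (2GMr / a_tidal)^(1/3)
d = (2 × 6.674×10⁻¹¹ × (1.02 × 10²⁶) × (5.30 × 10⁵) / (0.0257))^(1/3)
  = 6.55 × 10⁷ m

6.55 × 10⁷ m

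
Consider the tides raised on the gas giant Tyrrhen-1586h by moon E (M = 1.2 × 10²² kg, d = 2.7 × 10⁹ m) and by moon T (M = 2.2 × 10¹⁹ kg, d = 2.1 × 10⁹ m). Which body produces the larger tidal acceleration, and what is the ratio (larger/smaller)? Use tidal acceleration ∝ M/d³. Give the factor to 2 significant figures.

The tide-raising term goes as M/d³ (the gradient of a 1/d² field).
Moon E: (1.2 × 10²²) / (2.7 × 10⁹)³ = 6.097 × 10⁻⁷
Moon T: (2.2 × 10¹⁹) / (2.1 × 10⁹)³ = 2.376 × 10⁻⁹
Ratio (larger/smaller) = 260

Moon E, by a factor of ≈ 260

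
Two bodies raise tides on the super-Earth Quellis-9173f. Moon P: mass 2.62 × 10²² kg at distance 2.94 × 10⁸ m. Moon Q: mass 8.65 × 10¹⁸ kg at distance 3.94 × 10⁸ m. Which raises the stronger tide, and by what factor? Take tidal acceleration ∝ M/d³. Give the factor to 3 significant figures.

Moon P, by a factor of ≈ 7290

Tidal stretch scales as M/d³; compute that for each body.
Moon P: (2.62 × 10²²) / (2.94 × 10⁸)³ = 1.031 × 10⁻³
Moon Q: (8.65 × 10¹⁸) / (3.94 × 10⁸)³ = 1.414 × 10⁻⁷
Ratio (larger/smaller) = 7290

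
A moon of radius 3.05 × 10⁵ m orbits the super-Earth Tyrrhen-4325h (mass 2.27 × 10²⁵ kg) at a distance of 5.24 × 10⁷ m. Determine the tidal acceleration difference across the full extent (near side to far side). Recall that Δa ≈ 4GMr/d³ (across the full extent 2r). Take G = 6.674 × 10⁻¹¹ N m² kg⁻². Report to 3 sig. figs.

a_tidal = 4GMr/d³
        = 4 × (6.674 × 10⁻¹¹) × (2.27 × 10²⁵) × (3.05 × 10⁵) / (5.24 × 10⁷)³
        = 1.28 × 10⁻² m/s²

1.28 × 10⁻² m/s²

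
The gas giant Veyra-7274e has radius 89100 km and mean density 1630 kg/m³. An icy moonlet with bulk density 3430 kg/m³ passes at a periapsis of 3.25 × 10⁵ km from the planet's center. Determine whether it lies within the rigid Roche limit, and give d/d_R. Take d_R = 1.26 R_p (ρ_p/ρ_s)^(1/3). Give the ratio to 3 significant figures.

d_R = 1.26 × (89100 km) × (1630/3430)^(1/3) = 87610 km
d/d_R = (3.25 × 10⁵) / (87610) = 3.71
Since d/d_R > 1, the body is outside the Roche limit.

outside; d/d_R ≈ 3.71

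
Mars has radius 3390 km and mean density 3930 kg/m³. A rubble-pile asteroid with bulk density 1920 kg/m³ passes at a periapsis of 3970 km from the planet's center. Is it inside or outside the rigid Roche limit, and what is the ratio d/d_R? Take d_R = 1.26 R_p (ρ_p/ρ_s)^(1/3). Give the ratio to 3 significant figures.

d_R = 1.26 × (3390 km) × (3930/1920)^(1/3) = 5423 km
d/d_R = (3970) / (5423) = 0.732
Since d/d_R < 1, the body is inside the Roche limit.

inside; d/d_R ≈ 0.732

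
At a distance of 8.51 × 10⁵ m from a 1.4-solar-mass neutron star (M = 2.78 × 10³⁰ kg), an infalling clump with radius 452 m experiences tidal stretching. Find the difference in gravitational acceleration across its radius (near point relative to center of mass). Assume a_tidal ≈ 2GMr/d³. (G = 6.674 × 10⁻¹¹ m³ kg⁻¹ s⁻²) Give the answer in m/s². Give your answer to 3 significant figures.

2.72 × 10⁵ m/s²

Δa = 2GMr/d³
   = 2 × (6.674 × 10⁻¹¹) × (2.78 × 10³⁰) × (452) / (8.51 × 10⁵)³
   = 2.72 × 10⁵ m/s²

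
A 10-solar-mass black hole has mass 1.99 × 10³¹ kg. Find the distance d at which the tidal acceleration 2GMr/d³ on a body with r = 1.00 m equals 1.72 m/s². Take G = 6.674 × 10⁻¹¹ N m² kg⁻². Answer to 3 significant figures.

2GMr/d³ = a_tidal  ⇒  d = (2GMr / a_tidal)^(1/3)
d = (2 × 6.674×10⁻¹¹ × (1.99 × 10³¹) × (1.00) / (1.72))^(1/3)
  = 1.16 × 10⁷ m

1.16 × 10⁷ m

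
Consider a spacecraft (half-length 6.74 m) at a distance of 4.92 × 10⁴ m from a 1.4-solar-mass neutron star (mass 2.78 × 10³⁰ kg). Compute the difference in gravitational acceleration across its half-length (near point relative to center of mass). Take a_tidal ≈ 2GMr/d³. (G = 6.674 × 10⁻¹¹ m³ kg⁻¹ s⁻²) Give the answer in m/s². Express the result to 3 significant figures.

2.10 × 10⁷ m/s²

Δg = 2GMr/d³
   = 2 × (6.674 × 10⁻¹¹) × (2.78 × 10³⁰) × (6.74) / (4.92 × 10⁴)³
   = 2.10 × 10⁷ m/s²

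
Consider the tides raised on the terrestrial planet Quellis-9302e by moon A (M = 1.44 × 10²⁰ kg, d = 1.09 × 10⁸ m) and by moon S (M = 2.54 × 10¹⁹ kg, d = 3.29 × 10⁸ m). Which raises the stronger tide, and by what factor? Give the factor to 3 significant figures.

Moon A, by a factor of ≈ 156

Compare M/d³ for the two perturbers:
Moon A: (1.44 × 10²⁰) / (1.09 × 10⁸)³ = 1.112 × 10⁻⁴
Moon S: (2.54 × 10¹⁹) / (3.29 × 10⁸)³ = 7.133 × 10⁻⁷
Ratio (larger/smaller) = 156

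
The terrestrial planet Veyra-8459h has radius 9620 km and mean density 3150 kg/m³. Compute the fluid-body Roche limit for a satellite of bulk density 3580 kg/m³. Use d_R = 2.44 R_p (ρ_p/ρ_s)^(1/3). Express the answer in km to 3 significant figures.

d_R = 2.44 × 9620 km × (3150/3580)^(1/3)
    = 22500 km

22500 km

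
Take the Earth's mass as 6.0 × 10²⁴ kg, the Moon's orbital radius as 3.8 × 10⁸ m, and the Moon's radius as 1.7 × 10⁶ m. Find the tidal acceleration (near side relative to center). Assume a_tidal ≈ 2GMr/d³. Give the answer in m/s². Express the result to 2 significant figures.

Δg = 2GMr/d³
   = 2 × (6.674 × 10⁻¹¹) × (6.0 × 10²⁴) × (1.7 × 10⁶) / (3.8 × 10⁸)³
   = 2.5 × 10⁻⁵ m/s²

2.5 × 10⁻⁵ m/s²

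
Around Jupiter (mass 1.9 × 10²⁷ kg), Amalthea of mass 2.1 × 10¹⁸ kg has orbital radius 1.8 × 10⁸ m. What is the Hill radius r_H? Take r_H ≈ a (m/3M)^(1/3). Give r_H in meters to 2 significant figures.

r_H ≈ a (m/3M)^(1/3)
    = (1.8 × 10⁸) × (2.1 × 10¹⁸ / (3 × 1.9 × 10²⁷))^(1/3)
    = 1.3 × 10⁵ m

1.3 × 10⁵ m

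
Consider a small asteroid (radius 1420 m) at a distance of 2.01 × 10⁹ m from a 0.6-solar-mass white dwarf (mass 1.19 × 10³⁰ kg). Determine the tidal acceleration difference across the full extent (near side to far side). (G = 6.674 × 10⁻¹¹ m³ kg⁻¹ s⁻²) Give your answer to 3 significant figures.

Δa = 4GMr/d³
   = 4 × (6.674 × 10⁻¹¹) × (1.19 × 10³⁰) × (1420) / (2.01 × 10⁹)³
   = 5.56 × 10⁻⁵ m/s²

5.56 × 10⁻⁵ m/s²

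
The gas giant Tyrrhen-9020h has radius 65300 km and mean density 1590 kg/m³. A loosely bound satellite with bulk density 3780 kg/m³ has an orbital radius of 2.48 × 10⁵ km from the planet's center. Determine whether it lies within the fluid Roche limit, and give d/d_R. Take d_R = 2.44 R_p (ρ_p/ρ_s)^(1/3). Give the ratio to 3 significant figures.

outside; d/d_R ≈ 2.08

d_R = 2.44 × (65300 km) × (1590/3780)^(1/3) = 1.194 × 10⁵ km
d/d_R = (2.48 × 10⁵) / (1.194 × 10⁵) = 2.08
Since d/d_R > 1, the body is outside the Roche limit.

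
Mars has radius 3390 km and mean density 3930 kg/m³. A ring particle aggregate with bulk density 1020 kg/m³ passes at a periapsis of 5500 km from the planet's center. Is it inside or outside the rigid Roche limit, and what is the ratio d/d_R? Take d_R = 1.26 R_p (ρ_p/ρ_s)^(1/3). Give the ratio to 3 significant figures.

inside; d/d_R ≈ 0.821

d_R = 1.26 × (3390 km) × (3930/1020)^(1/3) = 6696 km
d/d_R = (5500) / (6696) = 0.821
Since d/d_R < 1, the body is inside the Roche limit.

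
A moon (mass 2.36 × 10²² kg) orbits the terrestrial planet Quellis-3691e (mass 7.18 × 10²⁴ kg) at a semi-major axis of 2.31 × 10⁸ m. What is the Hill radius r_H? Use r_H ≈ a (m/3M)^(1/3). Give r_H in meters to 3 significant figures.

2.38 × 10⁷ m

r_H ≈ a (m/3M)^(1/3)
    = (2.31 × 10⁸) × (2.36 × 10²² / (3 × 7.18 × 10²⁴))^(1/3)
    = 2.38 × 10⁷ m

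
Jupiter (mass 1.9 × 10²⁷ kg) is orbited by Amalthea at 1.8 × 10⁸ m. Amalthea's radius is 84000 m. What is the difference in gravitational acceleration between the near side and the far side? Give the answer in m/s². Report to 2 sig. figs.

7.3 × 10⁻³ m/s²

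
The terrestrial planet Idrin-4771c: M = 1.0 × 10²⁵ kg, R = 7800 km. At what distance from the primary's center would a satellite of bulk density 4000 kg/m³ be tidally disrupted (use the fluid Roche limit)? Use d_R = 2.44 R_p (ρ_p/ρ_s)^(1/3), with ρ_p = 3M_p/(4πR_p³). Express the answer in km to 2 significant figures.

ρ_p = 3M_p/(4πR_p³) = 3 × (1.0 × 10²⁵) / (4π × (7.8 × 10⁶ m)³) = 5000 kg/m³
d_R = 2.44 × 7800 km × (5000/4000)^(1/3)
    = 21000 km

21000 km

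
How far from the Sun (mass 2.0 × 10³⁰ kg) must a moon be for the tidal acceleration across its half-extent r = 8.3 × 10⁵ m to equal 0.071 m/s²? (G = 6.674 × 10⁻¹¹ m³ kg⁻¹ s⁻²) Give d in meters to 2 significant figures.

2GMr/d³ = a_tidal  ⇒  d = (2GMr / a_tidal)^(1/3)
d = (2 × 6.674×10⁻¹¹ × (2.0 × 10³⁰) × (8.3 × 10⁵) / (0.071))^(1/3)
  = 1.5 × 10⁹ m

1.5 × 10⁹ m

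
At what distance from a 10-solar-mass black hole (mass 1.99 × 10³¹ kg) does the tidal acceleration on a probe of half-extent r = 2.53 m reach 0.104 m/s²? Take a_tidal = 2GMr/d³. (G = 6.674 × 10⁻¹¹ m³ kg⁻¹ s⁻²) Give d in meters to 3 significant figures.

4.01 × 10⁷ m

2GMr/d³ = a_tidal  ⇒  d = (2GMr / a_tidal)^(1/3)
d = (2 × 6.674×10⁻¹¹ × (1.99 × 10³¹) × (2.53) / (0.104))^(1/3)
  = 4.01 × 10⁷ m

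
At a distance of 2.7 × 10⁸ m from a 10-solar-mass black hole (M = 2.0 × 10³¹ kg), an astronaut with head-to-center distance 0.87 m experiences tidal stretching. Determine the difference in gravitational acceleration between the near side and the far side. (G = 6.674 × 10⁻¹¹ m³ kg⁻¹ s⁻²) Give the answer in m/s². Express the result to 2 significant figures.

The field gradient is 2GM/d³; across the full diameter 2r the difference is 4GMr/d³.
Δg = 4GMr/d³
   = 4 × (6.674 × 10⁻¹¹) × (2.0 × 10³¹) × (0.87) / (2.7 × 10⁸)³
   = 2.4 × 10⁻⁴ m/s²

2.4 × 10⁻⁴ m/s²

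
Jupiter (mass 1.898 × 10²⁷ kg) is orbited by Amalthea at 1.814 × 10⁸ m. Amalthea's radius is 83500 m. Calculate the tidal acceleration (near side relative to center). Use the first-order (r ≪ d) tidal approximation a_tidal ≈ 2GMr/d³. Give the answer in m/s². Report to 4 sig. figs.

3.544 × 10⁻³ m/s²

The tidal stretch is the gradient of GM/d² times the body's extent r, hence the 1/d³ dependence.
Δg = 2GMr/d³
   = 2 × (6.674 × 10⁻¹¹) × (1.898 × 10²⁷) × (83500) / (1.814 × 10⁸)³
   = 3.544 × 10⁻³ m/s²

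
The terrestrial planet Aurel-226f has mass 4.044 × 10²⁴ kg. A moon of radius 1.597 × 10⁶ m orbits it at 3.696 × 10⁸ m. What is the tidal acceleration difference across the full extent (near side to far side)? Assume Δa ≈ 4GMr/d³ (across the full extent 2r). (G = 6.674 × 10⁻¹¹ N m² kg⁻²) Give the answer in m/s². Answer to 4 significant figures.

3.415 × 10⁻⁵ m/s²

a_tidal = 4GMr/d³
        = 4 × (6.674 × 10⁻¹¹) × (4.044 × 10²⁴) × (1.597 × 10⁶) / (3.696 × 10⁸)³
        = 3.415 × 10⁻⁵ m/s²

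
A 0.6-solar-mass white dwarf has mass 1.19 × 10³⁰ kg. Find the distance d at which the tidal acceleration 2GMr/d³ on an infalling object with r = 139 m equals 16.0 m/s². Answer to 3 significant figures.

1.11 × 10⁷ m

2GMr/d³ = a_tidal  ⇒  d = (2GMr / a_tidal)^(1/3)
d = (2 × 6.674×10⁻¹¹ × (1.19 × 10³⁰) × (139) / (16.0))^(1/3)
  = 1.11 × 10⁷ m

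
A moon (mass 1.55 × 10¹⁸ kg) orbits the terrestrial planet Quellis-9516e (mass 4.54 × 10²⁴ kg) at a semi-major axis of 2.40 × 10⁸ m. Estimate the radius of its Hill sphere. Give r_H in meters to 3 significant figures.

r_H ≈ a (m/3M)^(1/3)
    = (2.40 × 10⁸) × (1.55 × 10¹⁸ / (3 × 4.54 × 10²⁴))^(1/3)
    = 1.16 × 10⁶ m

1.16 × 10⁶ m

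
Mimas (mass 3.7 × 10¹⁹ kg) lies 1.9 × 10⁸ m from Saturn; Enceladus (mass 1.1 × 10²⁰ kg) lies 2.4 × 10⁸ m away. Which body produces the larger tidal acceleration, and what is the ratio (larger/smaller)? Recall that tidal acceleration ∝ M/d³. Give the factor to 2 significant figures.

Enceladus, by a factor of ≈ 1.5

Tidal acceleration ∝ M/d³, so compare M/d³ for each.
Mimas: (3.7 × 10¹⁹) / (1.9 × 10⁸)³ = 5.394 × 10⁻⁶
Enceladus: (1.1 × 10²⁰) / (2.4 × 10⁸)³ = 7.957 × 10⁻⁶
Ratio (larger/smaller) = 1.5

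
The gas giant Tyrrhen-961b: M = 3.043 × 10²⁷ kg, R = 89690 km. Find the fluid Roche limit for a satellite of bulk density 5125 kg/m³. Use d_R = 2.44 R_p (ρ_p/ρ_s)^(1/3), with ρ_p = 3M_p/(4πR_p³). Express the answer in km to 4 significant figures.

1.272 × 10⁵ km

ρ_p = 3M_p/(4πR_p³) = 3 × (3.043 × 10²⁷) / (4π × (8.969 × 10⁷ m)³) = 1007 kg/m³
d_R = 2.44 × 89690 km × (1007/5125)^(1/3)
    = 1.272 × 10⁵ km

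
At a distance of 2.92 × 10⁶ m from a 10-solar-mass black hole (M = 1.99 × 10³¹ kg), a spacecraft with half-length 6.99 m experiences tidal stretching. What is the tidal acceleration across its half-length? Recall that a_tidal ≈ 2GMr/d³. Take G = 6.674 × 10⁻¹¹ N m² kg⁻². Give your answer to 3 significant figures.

Δa = 2GMr/d³
   = 2 × (6.674 × 10⁻¹¹) × (1.99 × 10³¹) × (6.99) / (2.92 × 10⁶)³
   = 7.46 × 10² m/s²

7.46 × 10² m/s²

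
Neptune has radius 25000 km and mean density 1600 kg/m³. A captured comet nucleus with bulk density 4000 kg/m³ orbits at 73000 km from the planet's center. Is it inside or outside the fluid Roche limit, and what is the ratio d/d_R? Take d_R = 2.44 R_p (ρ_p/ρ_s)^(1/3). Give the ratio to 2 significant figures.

outside; d/d_R ≈ 1.6

d_R = 2.44 × (25000 km) × (1600/4000)^(1/3) = 44950 km
d/d_R = (73000) / (44950) = 1.6
Since d/d_R > 1, the body is outside the Roche limit.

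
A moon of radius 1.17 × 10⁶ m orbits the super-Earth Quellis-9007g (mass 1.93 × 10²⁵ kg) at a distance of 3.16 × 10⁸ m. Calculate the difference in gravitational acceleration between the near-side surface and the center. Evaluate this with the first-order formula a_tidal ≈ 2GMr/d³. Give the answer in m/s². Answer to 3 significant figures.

a_tidal = 2GMr/d³
        = 2 × (6.674 × 10⁻¹¹) × (1.93 × 10²⁵) × (1.17 × 10⁶) / (3.16 × 10⁸)³
        = 9.55 × 10⁻⁵ m/s²

9.55 × 10⁻⁵ m/s²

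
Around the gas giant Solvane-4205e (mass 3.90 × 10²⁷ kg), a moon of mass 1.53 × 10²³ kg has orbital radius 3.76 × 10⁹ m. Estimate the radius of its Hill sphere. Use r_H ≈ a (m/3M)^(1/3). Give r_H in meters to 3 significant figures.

8.86 × 10⁷ m

r_H ≈ a (m/3M)^(1/3)
    = (3.76 × 10⁹) × (1.53 × 10²³ / (3 × 3.90 × 10²⁷))^(1/3)
    = 8.86 × 10⁷ m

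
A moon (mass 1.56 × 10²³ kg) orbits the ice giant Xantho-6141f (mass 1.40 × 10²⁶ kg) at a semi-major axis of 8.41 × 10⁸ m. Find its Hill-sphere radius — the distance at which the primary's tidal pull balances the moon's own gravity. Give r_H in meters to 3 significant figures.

6.05 × 10⁷ m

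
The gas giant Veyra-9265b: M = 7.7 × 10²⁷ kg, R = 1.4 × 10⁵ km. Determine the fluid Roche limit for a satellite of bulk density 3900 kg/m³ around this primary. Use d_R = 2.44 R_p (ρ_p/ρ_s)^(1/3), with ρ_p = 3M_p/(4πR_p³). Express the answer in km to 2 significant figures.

ρ_p = 3M_p/(4πR_p³) = 3 × (7.7 × 10²⁷) / (4π × (1.4 × 10⁸ m)³) = 670 kg/m³
d_R = 2.44 × 1.4 × 10⁵ km × (670/3900)^(1/3)
    = 1.9 × 10⁵ km

1.9 × 10⁵ km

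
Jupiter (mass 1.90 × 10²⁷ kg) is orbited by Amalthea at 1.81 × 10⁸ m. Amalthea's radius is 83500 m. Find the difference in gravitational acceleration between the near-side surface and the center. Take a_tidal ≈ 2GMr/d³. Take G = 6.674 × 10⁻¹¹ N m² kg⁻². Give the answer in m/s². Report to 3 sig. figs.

Δg = 2GMr/d³
   = 2 × (6.674 × 10⁻¹¹) × (1.90 × 10²⁷) × (83500) / (1.81 × 10⁸)³
   = 3.57 × 10⁻³ m/s²

3.57 × 10⁻³ m/s²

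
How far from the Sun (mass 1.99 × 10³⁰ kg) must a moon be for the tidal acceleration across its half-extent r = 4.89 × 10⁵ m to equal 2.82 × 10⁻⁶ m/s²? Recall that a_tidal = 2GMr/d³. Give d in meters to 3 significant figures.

3.58 × 10¹⁰ m

2GMr/d³ = a_tidal  ⇒  d = (2GMr / a_tidal)^(1/3)
d = (2 × 6.674×10⁻¹¹ × (1.99 × 10³⁰) × (4.89 × 10⁵) / (2.82 × 10⁻⁶))^(1/3)
  = 3.58 × 10¹⁰ m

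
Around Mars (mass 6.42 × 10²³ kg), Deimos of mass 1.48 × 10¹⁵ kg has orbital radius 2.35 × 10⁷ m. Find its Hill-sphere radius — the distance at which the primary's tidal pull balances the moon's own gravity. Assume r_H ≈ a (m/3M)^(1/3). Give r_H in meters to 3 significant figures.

2.15 × 10⁴ m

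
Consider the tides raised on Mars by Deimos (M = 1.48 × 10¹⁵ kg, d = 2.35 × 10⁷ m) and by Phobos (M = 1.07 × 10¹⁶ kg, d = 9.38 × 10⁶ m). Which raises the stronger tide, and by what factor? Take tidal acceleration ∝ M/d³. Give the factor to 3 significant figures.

Phobos, by a factor of ≈ 114

The tide-raising term goes as M/d³ (the gradient of a 1/d² field).
Deimos: (1.48 × 10¹⁵) / (2.35 × 10⁷)³ = 1.140 × 10⁻⁷
Phobos: (1.07 × 10¹⁶) / (9.38 × 10⁶)³ = 1.297 × 10⁻⁵
Ratio (larger/smaller) = 114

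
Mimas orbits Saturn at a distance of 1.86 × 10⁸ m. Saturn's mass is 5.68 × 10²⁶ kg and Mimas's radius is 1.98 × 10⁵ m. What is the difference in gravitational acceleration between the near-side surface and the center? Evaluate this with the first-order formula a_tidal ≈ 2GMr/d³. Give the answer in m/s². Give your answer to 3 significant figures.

Δg = 2GMr/d³
   = 2 × (6.674 × 10⁻¹¹) × (5.68 × 10²⁶) × (1.98 × 10⁵) / (1.86 × 10⁸)³
   = 2.33 × 10⁻³ m/s²

2.33 × 10⁻³ m/s²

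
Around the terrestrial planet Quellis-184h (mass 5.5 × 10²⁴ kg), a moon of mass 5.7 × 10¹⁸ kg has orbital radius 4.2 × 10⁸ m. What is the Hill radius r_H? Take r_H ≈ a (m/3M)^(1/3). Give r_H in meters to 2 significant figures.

2.9 × 10⁶ m

r_H ≈ a (m/3M)^(1/3)
    = (4.2 × 10⁸) × (5.7 × 10¹⁸ / (3 × 5.5 × 10²⁴))^(1/3)
    = 2.9 × 10⁶ m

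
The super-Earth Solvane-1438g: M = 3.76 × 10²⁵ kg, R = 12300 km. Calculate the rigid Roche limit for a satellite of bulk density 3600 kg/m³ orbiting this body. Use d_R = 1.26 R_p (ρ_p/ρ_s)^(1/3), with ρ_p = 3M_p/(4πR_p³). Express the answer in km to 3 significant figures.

ρ_p = 3M_p/(4πR_p³) = 3 × (3.76 × 10²⁵) / (4π × (1.23 × 10⁷ m)³) = 4820 kg/m³
d_R = 1.26 × 12300 km × (4820/3600)^(1/3)
    = 17100 km

17100 km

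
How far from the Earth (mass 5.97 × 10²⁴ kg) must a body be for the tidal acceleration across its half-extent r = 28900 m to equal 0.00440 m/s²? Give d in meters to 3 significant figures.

1.74 × 10⁷ m

2GMr/d³ = a_tidal  ⇒  d = (2GMr / a_tidal)^(1/3)
d = (2 × 6.674×10⁻¹¹ × (5.97 × 10²⁴) × (28900) / (0.00440))^(1/3)
  = 1.74 × 10⁷ m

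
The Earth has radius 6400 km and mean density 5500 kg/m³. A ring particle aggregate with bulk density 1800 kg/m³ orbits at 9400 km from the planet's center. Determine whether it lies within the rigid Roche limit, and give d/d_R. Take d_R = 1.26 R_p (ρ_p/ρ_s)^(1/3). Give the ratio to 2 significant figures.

inside; d/d_R ≈ 0.80

d_R = 1.26 × (6400 km) × (5500/1800)^(1/3) = 11700 km
d/d_R = (9400) / (11700) = 0.80
Since d/d_R < 1, the body is inside the Roche limit.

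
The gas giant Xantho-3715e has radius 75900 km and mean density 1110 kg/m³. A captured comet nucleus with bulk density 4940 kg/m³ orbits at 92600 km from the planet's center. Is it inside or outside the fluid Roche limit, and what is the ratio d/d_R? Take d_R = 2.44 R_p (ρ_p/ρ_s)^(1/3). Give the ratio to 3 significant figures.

d_R = 2.44 × (75900 km) × (1110/4940)^(1/3) = 1.126 × 10⁵ km
d/d_R = (92600) / (1.126 × 10⁵) = 0.822
Since d/d_R < 1, the body is inside the Roche limit.

inside; d/d_R ≈ 0.822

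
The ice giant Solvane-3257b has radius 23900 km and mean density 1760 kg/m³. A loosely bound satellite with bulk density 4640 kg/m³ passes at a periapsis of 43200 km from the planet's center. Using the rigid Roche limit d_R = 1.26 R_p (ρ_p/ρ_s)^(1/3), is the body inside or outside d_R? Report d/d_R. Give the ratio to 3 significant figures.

d_R = 1.26 × (23900 km) × (1760/4640)^(1/3) = 21800 km
d/d_R = (43200) / (21800) = 1.98
Since d/d_R > 1, the body is outside the Roche limit.

outside; d/d_R ≈ 1.98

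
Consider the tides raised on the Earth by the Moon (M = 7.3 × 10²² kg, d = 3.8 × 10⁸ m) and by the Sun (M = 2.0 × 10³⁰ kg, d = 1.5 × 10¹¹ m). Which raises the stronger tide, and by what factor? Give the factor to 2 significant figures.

The Moon, by a factor of ≈ 2.2

Compare M/d³ for the two perturbers:
The Moon: (7.3 × 10²²) / (3.8 × 10⁸)³ = 1.330 × 10⁻³
The Sun: (2.0 × 10³⁰) / (1.5 × 10¹¹)³ = 5.926 × 10⁻⁴
Ratio (larger/smaller) = 2.2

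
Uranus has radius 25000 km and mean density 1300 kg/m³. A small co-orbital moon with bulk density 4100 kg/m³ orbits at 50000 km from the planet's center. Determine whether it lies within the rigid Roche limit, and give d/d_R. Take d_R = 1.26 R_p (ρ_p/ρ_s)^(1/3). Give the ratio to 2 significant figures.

outside; d/d_R ≈ 2.3

d_R = 1.26 × (25000 km) × (1300/4100)^(1/3) = 21480 km
d/d_R = (50000) / (21480) = 2.3
Since d/d_R > 1, the body is outside the Roche limit.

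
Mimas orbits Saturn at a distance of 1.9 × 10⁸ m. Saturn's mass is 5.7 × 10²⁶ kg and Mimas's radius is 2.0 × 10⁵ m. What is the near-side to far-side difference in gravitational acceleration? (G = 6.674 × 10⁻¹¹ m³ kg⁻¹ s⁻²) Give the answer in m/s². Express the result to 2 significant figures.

a_tidal = 4GMr/d³
        = 4 × (6.674 × 10⁻¹¹) × (5.7 × 10²⁶) × (2.0 × 10⁵) / (1.9 × 10⁸)³
        = 4.4 × 10⁻³ m/s²

4.4 × 10⁻³ m/s²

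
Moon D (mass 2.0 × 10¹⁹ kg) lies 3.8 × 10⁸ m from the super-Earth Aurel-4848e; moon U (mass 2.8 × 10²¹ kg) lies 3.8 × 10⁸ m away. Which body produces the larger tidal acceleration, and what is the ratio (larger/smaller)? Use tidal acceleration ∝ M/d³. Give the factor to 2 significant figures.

Compare M/d³ for the two perturbers:
Moon D: (2.0 × 10¹⁹) / (3.8 × 10⁸)³ = 3.645 × 10⁻⁷
Moon U: (2.8 × 10²¹) / (3.8 × 10⁸)³ = 5.103 × 10⁻⁵
Ratio (larger/smaller) = 140

Moon U, by a factor of ≈ 140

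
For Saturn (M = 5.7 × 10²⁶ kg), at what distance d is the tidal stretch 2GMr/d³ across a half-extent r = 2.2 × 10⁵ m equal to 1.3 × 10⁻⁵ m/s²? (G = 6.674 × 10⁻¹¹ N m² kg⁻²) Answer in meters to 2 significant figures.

2GMr/d³ = a_tidal  ⇒  d = (2GMr / a_tidal)^(1/3)
d = (2 × 6.674×10⁻¹¹ × (5.7 × 10²⁶) × (2.2 × 10⁵) / (1.3 × 10⁻⁵))^(1/3)
  = 1.1 × 10⁹ m

1.1 × 10⁹ m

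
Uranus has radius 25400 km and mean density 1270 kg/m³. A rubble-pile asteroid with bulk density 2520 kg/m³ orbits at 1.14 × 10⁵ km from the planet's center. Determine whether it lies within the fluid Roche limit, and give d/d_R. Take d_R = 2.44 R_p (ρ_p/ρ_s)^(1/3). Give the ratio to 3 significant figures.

d_R = 2.44 × (25400 km) × (1270/2520)^(1/3) = 49320 km
d/d_R = (1.14 × 10⁵) / (49320) = 2.31
Since d/d_R > 1, the body is outside the Roche limit.

outside; d/d_R ≈ 2.31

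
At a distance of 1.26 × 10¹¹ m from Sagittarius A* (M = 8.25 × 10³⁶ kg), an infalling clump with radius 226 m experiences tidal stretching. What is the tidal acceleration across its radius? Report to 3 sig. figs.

a_tidal = 2GMr/d³
        = 2 × (6.674 × 10⁻¹¹) × (8.25 × 10³⁶) × (226) / (1.26 × 10¹¹)³
        = 1.24 × 10⁻⁴ m/s²

1.24 × 10⁻⁴ m/s²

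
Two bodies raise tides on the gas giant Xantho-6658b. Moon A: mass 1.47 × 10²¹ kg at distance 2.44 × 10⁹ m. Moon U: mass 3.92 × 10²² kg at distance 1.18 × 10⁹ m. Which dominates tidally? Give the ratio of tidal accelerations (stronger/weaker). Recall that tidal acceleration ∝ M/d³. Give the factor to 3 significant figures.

Moon U, by a factor of ≈ 236

Compare M/d³ for the two perturbers:
Moon A: (1.47 × 10²¹) / (2.44 × 10⁹)³ = 1.012 × 10⁻⁷
Moon U: (3.92 × 10²²) / (1.18 × 10⁹)³ = 2.386 × 10⁻⁵
Ratio (larger/smaller) = 236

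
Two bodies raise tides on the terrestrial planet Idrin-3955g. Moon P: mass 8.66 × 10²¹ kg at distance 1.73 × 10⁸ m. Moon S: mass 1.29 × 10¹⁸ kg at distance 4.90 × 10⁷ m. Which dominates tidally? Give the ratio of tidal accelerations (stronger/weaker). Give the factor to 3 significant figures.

Moon P, by a factor of ≈ 153

Compare M/d³ for the two perturbers:
Moon P: (8.66 × 10²¹) / (1.73 × 10⁸)³ = 1.673 × 10⁻³
Moon S: (1.29 × 10¹⁸) / (4.90 × 10⁷)³ = 1.096 × 10⁻⁵
Ratio (larger/smaller) = 153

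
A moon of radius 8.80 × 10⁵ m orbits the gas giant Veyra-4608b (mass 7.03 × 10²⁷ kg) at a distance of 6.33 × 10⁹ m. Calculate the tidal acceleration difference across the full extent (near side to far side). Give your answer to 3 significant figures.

6.51 × 10⁻⁶ m/s²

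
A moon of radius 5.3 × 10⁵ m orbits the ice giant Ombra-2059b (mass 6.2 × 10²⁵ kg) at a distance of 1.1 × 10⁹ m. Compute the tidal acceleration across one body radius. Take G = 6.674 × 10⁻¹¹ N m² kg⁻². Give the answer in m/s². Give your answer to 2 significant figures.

Since r ≪ d, expand the inverse-square field across one radius to get the leading 2GMr/d³ term.
a_tidal = 2GMr/d³
        = 2 × (6.674 × 10⁻¹¹) × (6.2 × 10²⁵) × (5.3 × 10⁵) / (1.1 × 10⁹)³
        = 3.3 × 10⁻⁶ m/s²

3.3 × 10⁻⁶ m/s²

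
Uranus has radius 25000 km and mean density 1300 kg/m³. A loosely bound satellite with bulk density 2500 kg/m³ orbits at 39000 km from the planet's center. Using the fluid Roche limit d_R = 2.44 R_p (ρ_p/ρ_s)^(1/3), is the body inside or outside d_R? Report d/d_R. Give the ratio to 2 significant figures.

inside; d/d_R ≈ 0.80

d_R = 2.44 × (25000 km) × (1300/2500)^(1/3) = 49050 km
d/d_R = (39000) / (49050) = 0.80
Since d/d_R < 1, the body is inside the Roche limit.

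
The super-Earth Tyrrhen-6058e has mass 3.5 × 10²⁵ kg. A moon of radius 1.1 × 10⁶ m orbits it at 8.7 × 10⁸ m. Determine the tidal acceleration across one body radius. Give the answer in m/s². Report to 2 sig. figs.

7.8 × 10⁻⁶ m/s²

Δa = 2GMr/d³
   = 2 × (6.674 × 10⁻¹¹) × (3.5 × 10²⁵) × (1.1 × 10⁶) / (8.7 × 10⁸)³
   = 7.8 × 10⁻⁶ m/s²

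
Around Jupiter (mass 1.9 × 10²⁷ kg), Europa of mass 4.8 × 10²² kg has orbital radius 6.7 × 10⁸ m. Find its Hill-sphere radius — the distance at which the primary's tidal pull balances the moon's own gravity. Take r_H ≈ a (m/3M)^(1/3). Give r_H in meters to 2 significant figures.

r_H ≈ a (m/3M)^(1/3)
    = (6.7 × 10⁸) × (4.8 × 10²² / (3 × 1.9 × 10²⁷))^(1/3)
    = 1.4 × 10⁷ m

1.4 × 10⁷ m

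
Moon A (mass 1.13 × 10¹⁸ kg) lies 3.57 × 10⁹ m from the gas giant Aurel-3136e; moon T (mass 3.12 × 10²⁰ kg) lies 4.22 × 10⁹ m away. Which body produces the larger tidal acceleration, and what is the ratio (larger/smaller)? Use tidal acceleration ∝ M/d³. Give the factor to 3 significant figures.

Tidal acceleration ∝ M/d³, so compare M/d³ for each.
Moon A: (1.13 × 10¹⁸) / (3.57 × 10⁹)³ = 2.484 × 10⁻¹¹
Moon T: (3.12 × 10²⁰) / (4.22 × 10⁹)³ = 4.152 × 10⁻⁹
Ratio (larger/smaller) = 167

Moon T, by a factor of ≈ 167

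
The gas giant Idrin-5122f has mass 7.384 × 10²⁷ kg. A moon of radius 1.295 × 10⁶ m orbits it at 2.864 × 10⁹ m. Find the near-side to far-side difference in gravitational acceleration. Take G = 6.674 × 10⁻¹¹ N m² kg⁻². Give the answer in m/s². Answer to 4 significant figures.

1.087 × 10⁻⁴ m/s²

The field gradient is 2GM/d³; across the full diameter 2r the difference is 4GMr/d³.
Δa = 4GMr/d³
   = 4 × (6.674 × 10⁻¹¹) × (7.384 × 10²⁷) × (1.295 × 10⁶) / (2.864 × 10⁹)³
   = 1.087 × 10⁻⁴ m/s²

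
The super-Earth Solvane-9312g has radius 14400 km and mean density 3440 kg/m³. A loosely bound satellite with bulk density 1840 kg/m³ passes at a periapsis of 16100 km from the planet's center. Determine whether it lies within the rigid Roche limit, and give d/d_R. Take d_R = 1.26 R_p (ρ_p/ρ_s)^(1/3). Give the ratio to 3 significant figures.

inside; d/d_R ≈ 0.720

d_R = 1.26 × (14400 km) × (3440/1840)^(1/3) = 22350 km
d/d_R = (16100) / (22350) = 0.720
Since d/d_R < 1, the body is inside the Roche limit.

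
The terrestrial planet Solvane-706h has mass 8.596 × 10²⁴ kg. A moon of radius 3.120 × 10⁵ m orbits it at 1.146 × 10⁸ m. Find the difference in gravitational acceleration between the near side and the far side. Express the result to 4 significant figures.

4.757 × 10⁻⁴ m/s²

The field gradient is 2GM/d³; across the full diameter 2r the difference is 4GMr/d³.
Δa = 4GMr/d³
   = 4 × (6.674 × 10⁻¹¹) × (8.596 × 10²⁴) × (3.120 × 10⁵) / (1.146 × 10⁸)³
   = 4.757 × 10⁻⁴ m/s²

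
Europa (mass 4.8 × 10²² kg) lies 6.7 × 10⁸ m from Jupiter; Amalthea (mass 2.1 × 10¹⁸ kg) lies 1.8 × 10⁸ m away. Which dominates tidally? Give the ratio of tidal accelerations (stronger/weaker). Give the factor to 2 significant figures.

Tidal stretch scales as M/d³; compute that for each body.
Europa: (4.8 × 10²²) / (6.7 × 10⁸)³ = 1.596 × 10⁻⁴
Amalthea: (2.1 × 10¹⁸) / (1.8 × 10⁸)³ = 3.601 × 10⁻⁷
Ratio (larger/smaller) = 440

Europa, by a factor of ≈ 440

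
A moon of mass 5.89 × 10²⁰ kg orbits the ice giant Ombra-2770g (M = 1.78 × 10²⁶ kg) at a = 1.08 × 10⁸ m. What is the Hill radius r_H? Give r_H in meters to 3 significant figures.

r_H ≈ a (m/3M)^(1/3)
    = (1.08 × 10⁸) × (5.89 × 10²⁰ / (3 × 1.78 × 10²⁶))^(1/3)
    = 1.12 × 10⁶ m

1.12 × 10⁶ m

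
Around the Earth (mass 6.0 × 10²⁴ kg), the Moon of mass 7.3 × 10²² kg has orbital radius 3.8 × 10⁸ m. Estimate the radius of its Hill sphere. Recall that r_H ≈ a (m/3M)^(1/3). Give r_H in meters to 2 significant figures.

r_H ≈ a (m/3M)^(1/3)
    = (3.8 × 10⁸) × (7.3 × 10²² / (3 × 6.0 × 10²⁴))^(1/3)
    = 6.1 × 10⁷ m

6.1 × 10⁷ m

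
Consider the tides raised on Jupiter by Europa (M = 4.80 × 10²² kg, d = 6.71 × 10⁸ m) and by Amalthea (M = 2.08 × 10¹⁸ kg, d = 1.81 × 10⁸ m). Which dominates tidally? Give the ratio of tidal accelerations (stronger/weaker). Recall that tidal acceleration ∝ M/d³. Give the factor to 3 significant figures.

Europa, by a factor of ≈ 453

Tidal acceleration ∝ M/d³, so compare M/d³ for each.
Europa: (4.80 × 10²²) / (6.71 × 10⁸)³ = 1.589 × 10⁻⁴
Amalthea: (2.08 × 10¹⁸) / (1.81 × 10⁸)³ = 3.508 × 10⁻⁷
Ratio (larger/smaller) = 453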